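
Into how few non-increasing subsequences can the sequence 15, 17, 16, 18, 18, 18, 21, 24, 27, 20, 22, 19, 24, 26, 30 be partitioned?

8

The minimum number of non-increasing subsequences covering a sequence equals the length of its longest strictly increasing subsequence.
LIS length is 8 (e.g. 15, 17, 18, 21, 22, 24, 26, 30), so 8 piles are needed.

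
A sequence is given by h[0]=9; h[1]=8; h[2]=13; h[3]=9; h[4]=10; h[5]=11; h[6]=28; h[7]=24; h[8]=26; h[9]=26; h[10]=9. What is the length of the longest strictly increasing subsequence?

6

Let dp[i] be the length of the longest such subsequence ending at index i:
i:      0  1  2  3  4  5  6  7  8  9 10
h[i]:   9  8 13  9 10 11 28 24 26 26  9
dp:     1  1  2  2  3  4  5  5  6  6  2
Maximum dp value is 6.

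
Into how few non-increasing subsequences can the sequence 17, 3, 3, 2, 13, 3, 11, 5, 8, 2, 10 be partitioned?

5

The minimum number of non-increasing subsequences covering a sequence equals the length of its longest strictly increasing subsequence.
LIS length is 5 (e.g. 2, 3, 5, 8, 10), so 5 piles are needed.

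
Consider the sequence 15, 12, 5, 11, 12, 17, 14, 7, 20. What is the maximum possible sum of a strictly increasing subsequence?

Let S[i] be the best sum of a strictly increasing subsequence ending at i:
i:      1  2  3  4  5  6  7  8  9
a[i]:  15 12  5 11 12 17 14  7 20
S:     15 12  5 16 28 45 42 12 65
Maximum is 65 (e.g. 5 + 11 + 12 + 17 + 20).

65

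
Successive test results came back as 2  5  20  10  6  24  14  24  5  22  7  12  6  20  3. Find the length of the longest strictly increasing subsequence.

Let dp[i] be the length of the longest such subsequence ending at index i:
i:      1  2  3  4  5  6  7  8  9 10 11 12 13 14 15
a[i]:   2  5 20 10  6 24 14 24  5 22  7 12  6 20  3
dp:     1  2  3  3  3  4  4  5  2  5  4  5  3  6  2
Maximum dp value is 6.

6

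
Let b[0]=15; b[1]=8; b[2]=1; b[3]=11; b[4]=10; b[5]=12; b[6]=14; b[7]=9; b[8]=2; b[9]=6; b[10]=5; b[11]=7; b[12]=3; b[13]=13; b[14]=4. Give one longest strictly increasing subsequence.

1, 2, 6, 7, 13

Patience tails give the LIS length; then backtrack through the dp parents:
15 → extends → [15]
8 → replaces 15 → [8]
1 → replaces 8 → [1]
11 → extends → [1, 11]
10 → replaces 11 → [1, 10]
12 → extends → [1, 10, 12]
14 → extends → [1, 10, 12, 14]
9 → replaces 10 → [1, 9, 12, 14]
2 → replaces 9 → [1, 2, 12, 14]
6 → replaces 12 → [1, 2, 6, 14]
5 → replaces 6 → [1, 2, 5, 14]
7 → replaces 14 → [1, 2, 5, 7]
3 → replaces 5 → [1, 2, 3, 7]
13 → extends → [1, 2, 3, 7, 13]
4 → replaces 7 → [1, 2, 3, 4, 13]
Length 5; one witness is 1, 2, 6, 7, 13.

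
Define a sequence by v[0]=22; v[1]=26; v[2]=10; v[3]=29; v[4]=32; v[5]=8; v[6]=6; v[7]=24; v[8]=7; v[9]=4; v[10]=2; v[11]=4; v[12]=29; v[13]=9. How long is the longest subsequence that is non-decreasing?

Let dp[i] be the length of the longest such subsequence ending at index i:
i:      0  1  2  3  4  5  6  7  8  9 10 11 12 13
v[i]:  22 26 10 29 32  8  6 24  7  4  2  4 29  9
dp:     1  2  1  3  4  1  1  2  2  1  1  2  4  3
Maximum dp value is 4.

4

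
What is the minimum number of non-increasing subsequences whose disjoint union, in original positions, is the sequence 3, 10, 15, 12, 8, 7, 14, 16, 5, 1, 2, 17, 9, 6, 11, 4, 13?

6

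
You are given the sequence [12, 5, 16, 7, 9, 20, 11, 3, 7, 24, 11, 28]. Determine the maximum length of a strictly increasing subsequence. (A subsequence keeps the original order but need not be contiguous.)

6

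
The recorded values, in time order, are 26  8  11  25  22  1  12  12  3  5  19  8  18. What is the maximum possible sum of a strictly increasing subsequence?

50

Let S[i] be the best sum of a strictly increasing subsequence ending at i:
i:      1  2  3  4  5  6  7  8  9 10 11 12 13
a[i]:  26  8 11 25 22  1 12 12  3  5 19  8 18
S:     26  8 19 44 41  1 31 31  4  9 50 17 49
Maximum is 50 (e.g. 8 + 11 + 12 + 19).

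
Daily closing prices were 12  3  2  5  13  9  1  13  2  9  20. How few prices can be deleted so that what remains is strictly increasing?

Fewest deletions = n − (longest strictly increasing subsequence).
Patience tails:
12 → extends → [12]
3 → replaces 12 → [3]
2 → replaces 3 → [2]
5 → extends → [2, 5]
13 → extends → [2, 5, 13]
9 → replaces 13 → [2, 5, 9]
1 → replaces 2 → [1, 5, 9]
13 → extends → [1, 5, 9, 13]
2 → replaces 5 → [1, 2, 9, 13]
9 → already a tail → [1, 2, 9, 13]
20 → extends → [1, 2, 9, 13, 20]
Longest strictly increasing subsequence has length 5, so deletions = 11 − 5 = 6.

6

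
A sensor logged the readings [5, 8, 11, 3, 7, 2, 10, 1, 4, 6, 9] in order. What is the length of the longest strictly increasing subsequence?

Let dp[i] be the length of the longest such subsequence ending at index i:
i:      1  2  3  4  5  6  7  8  9 10 11
a[i]:   5  8 11  3  7  2 10  1  4  6  9
dp:     1  2  3  1  2  1  3  1  2  3  4
Maximum dp value is 4.

4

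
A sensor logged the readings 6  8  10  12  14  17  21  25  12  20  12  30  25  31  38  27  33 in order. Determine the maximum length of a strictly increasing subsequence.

11

Track the smallest tail for each achievable length (strict):
6 → extends → [6]
8 → extends → [6, 8]
10 → extends → [6, 8, 10]
12 → extends → [6, 8, 10, 12]
14 → extends → [6, 8, 10, 12, 14]
17 → extends → [6, 8, 10, 12, 14, 17]
21 → extends → [6, 8, 10, 12, 14, 17, 21]
25 → extends → [6, 8, 10, 12, 14, 17, 21, 25]
12 → already a tail → [6, 8, 10, 12, 14, 17, 21, 25]
20 → replaces 21 → [6, 8, 10, 12, 14, 17, 20, 25]
12 → already a tail → [6, 8, 10, 12, 14, 17, 20, 25]
30 → extends → [6, 8, 10, 12, 14, 17, 20, 25, 30]
25 → already a tail → [6, 8, 10, 12, 14, 17, 20, 25, 30]
31 → extends → [6, 8, 10, 12, 14, 17, 20, 25, 30, 31]
38 → extends → [6, 8, 10, 12, 14, 17, 20, 25, 30, 31, 38]
27 → replaces 30 → [6, 8, 10, 12, 14, 17, 20, 25, 27, 31, 38]
33 → replaces 38 → [6, 8, 10, 12, 14, 17, 20, 25, 27, 31, 33]
Eleven tails, so the longest strictly increasing subsequence has length 11 (e.g. 6, 8, 10, 12, 14, 17, 21, 25, 30, 31, 38).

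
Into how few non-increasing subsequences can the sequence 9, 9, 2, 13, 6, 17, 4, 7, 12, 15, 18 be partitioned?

6

Place each on the leftmost legal pile:
9 → new pile 1 (tops now [9])
9 → pile 1 (tops now [9])
2 → pile 1 (tops now [2])
13 → new pile 2 (tops now [2, 13])
6 → pile 2 (tops now [2, 6])
17 → new pile 3 (tops now [2, 6, 17])
4 → pile 2 (tops now [2, 4, 17])
7 → pile 3 (tops now [2, 4, 7])
12 → new pile 4 (tops now [2, 4, 7, 12])
15 → new pile 5 (tops now [2, 4, 7, 12, 15])
18 → new pile 6 (tops now [2, 4, 7, 12, 15, 18])
Six piles.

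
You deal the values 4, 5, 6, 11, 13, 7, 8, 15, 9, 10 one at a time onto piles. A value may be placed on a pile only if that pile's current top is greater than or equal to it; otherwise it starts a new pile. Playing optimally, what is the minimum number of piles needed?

7

Place each on the leftmost legal pile:
4 → new pile 1 (tops now [4])
5 → new pile 2 (tops now [4, 5])
6 → new pile 3 (tops now [4, 5, 6])
11 → new pile 4 (tops now [4, 5, 6, 11])
13 → new pile 5 (tops now [4, 5, 6, 11, 13])
7 → pile 4 (tops now [4, 5, 6, 7, 13])
8 → pile 5 (tops now [4, 5, 6, 7, 8])
15 → new pile 6 (tops now [4, 5, 6, 7, 8, 15])
9 → pile 6 (tops now [4, 5, 6, 7, 8, 9])
10 → new pile 7 (tops now [4, 5, 6, 7, 8, 9, 10])
Seven piles.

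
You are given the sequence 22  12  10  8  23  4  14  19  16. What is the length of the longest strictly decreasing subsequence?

5

Negate each value so 'decreasing' becomes 'increasing', then run patience tails on the negated sequence:
-22 → extends → [-22]
-12 → extends → [-22, -12]
-10 → extends → [-22, -12, -10]
-8 → extends → [-22, -12, -10, -8]
-23 → replaces -22 → [-23, -12, -10, -8]
-4 → extends → [-23, -12, -10, -8, -4]
-14 → replaces -12 → [-23, -14, -10, -8, -4]
-19 → replaces -14 → [-23, -19, -10, -8, -4]
-16 → replaces -10 → [-23, -19, -16, -8, -4]
Five tails, so the longest strictly decreasing subsequence of the original has length 5.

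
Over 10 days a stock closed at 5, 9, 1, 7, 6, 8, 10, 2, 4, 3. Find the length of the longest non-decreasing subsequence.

4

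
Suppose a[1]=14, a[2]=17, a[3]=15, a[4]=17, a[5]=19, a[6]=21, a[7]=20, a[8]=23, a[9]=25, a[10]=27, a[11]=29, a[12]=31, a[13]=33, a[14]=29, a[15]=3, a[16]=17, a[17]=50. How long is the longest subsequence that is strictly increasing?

Let dp[i] be the length of the longest such subsequence ending at index i:
i:      1  2  3  4  5  6  7  8  9 10 11 12 13 14 15 16 17
a[i]:  14 17 15 17 19 21 20 23 25 27 29 31 33 29  3 17 50
dp:     1  2  2  3  4  5  5  6  7  8  9 10 11  9  1  3 12
Maximum dp value is 12.

12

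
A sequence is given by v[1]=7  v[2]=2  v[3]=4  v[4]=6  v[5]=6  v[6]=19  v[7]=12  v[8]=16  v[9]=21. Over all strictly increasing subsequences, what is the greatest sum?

61

Let S[i] be the best sum of a strictly increasing subsequence ending at i:
i:      1  2  3  4  5  6  7  8  9
v[i]:   7  2  4  6  6 19 12 16 21
S:      7  2  6 12 12 31 24 40 61
Maximum is 61 (e.g. 2 + 4 + 6 + 12 + 16 + 21).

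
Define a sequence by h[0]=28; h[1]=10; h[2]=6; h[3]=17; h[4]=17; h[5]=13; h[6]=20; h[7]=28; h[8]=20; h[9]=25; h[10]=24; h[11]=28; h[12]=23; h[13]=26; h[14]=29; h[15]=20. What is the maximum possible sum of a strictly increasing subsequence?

Let S[i] be the best sum of a strictly increasing subsequence ending at i:
i:       0   1   2   3   4   5   6   7   8   9  10  11  12  13  14  15
h[i]:   28  10   6  17  17  13  20  28  20  25  24  28  23  26  29  20
S:      28  10   6  27  27  23  47  75  47  72  71 100  70  98 129  47
Maximum is 129 (e.g. 10 + 17 + 20 + 25 + 28 + 29).

129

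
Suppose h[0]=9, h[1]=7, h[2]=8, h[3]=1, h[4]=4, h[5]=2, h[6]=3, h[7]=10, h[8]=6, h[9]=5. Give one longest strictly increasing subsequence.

1, 2, 3, 10

Patience tails give the LIS length; then backtrack through the dp parents:
9 → extends → [9]
7 → replaces 9 → [7]
8 → extends → [7, 8]
1 → replaces 7 → [1, 8]
4 → replaces 8 → [1, 4]
2 → replaces 4 → [1, 2]
3 → extends → [1, 2, 3]
10 → extends → [1, 2, 3, 10]
6 → replaces 10 → [1, 2, 3, 6]
5 → replaces 6 → [1, 2, 3, 5]
Length 4; one witness is 1, 2, 3, 10.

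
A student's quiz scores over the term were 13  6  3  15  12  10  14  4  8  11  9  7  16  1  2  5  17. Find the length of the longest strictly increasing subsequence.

6

Track the smallest tail for each achievable length (strict):
13 → extends → [13]
6 → replaces 13 → [6]
3 → replaces 6 → [3]
15 → extends → [3, 15]
12 → replaces 15 → [3, 12]
10 → replaces 12 → [3, 10]
14 → extends → [3, 10, 14]
4 → replaces 10 → [3, 4, 14]
8 → replaces 14 → [3, 4, 8]
11 → extends → [3, 4, 8, 11]
9 → replaces 11 → [3, 4, 8, 9]
7 → replaces 8 → [3, 4, 7, 9]
16 → extends → [3, 4, 7, 9, 16]
1 → replaces 3 → [1, 4, 7, 9, 16]
2 → replaces 4 → [1, 2, 7, 9, 16]
5 → replaces 7 → [1, 2, 5, 9, 16]
17 → extends → [1, 2, 5, 9, 16, 17]
Six tails, so the longest strictly increasing subsequence has length 6 (e.g. 3, 4, 8, 11, 16, 17).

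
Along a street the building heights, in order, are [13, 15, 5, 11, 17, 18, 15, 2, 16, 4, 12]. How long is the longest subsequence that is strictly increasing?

4

Track the smallest tail for each achievable length (strict):
13 → extends → [13]
15 → extends → [13, 15]
5 → replaces 13 → [5, 15]
11 → replaces 15 → [5, 11]
17 → extends → [5, 11, 17]
18 → extends → [5, 11, 17, 18]
15 → replaces 17 → [5, 11, 15, 18]
2 → replaces 5 → [2, 11, 15, 18]
16 → replaces 18 → [2, 11, 15, 16]
4 → replaces 11 → [2, 4, 15, 16]
12 → replaces 15 → [2, 4, 12, 16]
Four tails, so the longest strictly increasing subsequence has length 4 (e.g. 13, 15, 17, 18).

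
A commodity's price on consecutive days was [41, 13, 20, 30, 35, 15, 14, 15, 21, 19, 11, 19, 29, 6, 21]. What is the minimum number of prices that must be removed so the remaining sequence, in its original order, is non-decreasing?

Fewest deletions = n − (longest non-decreasing subsequence).
i:      1  2  3  4  5  6  7  8  9 10 11 12 13 14 15
a[i]:  41 13 20 30 35 15 14 15 21 19 11 19 29  6 21
dp:     1  1  2  3  4  2  2  3  4  4  1  5  6  1  6
max dp = 6, so deletions = 15 − 6 = 9.

9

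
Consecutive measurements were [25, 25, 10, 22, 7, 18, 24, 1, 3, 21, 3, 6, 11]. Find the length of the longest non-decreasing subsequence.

Let dp[i] be the length of the longest such subsequence ending at index i:
i:      1  2  3  4  5  6  7  8  9 10 11 12 13
a[i]:  25 25 10 22  7 18 24  1  3 21  3  6 11
dp:     1  2  1  2  1  2  3  1  2  3  3  4  5
Maximum dp value is 5.

5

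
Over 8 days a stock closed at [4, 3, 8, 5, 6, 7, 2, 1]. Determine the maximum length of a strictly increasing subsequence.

4

Let dp[i] be the length of the longest such subsequence ending at index i:
i:     1 2 3 4 5 6 7 8
a[i]:  4 3 8 5 6 7 2 1
dp:    1 1 2 2 3 4 1 1
Maximum dp value is 4.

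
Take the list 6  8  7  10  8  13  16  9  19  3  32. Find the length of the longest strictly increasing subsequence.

Let dp[i] be the length of the longest such subsequence ending at index i:
i:      1  2  3  4  5  6  7  8  9 10 11
a[i]:   6  8  7 10  8 13 16  9 19  3 32
dp:     1  2  2  3  3  4  5  4  6  1  7
Maximum dp value is 7.

7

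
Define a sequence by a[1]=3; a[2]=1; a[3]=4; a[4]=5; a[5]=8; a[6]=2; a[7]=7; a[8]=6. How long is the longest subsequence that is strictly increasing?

Track the smallest tail for each achievable length (strict):
3 → extends → [3]
1 → replaces 3 → [1]
4 → extends → [1, 4]
5 → extends → [1, 4, 5]
8 → extends → [1, 4, 5, 8]
2 → replaces 4 → [1, 2, 5, 8]
7 → replaces 8 → [1, 2, 5, 7]
6 → replaces 7 → [1, 2, 5, 6]
Four tails, so the longest strictly increasing subsequence has length 4 (e.g. 3, 4, 5, 8).

4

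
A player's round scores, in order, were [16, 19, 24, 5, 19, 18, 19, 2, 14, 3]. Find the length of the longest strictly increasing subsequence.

3

Track the smallest tail for each achievable length (strict):
16 → extends → [16]
19 → extends → [16, 19]
24 → extends → [16, 19, 24]
5 → replaces 16 → [5, 19, 24]
19 → already a tail → [5, 19, 24]
18 → replaces 19 → [5, 18, 24]
19 → replaces 24 → [5, 18, 19]
2 → replaces 5 → [2, 18, 19]
14 → replaces 18 → [2, 14, 19]
3 → replaces 14 → [2, 3, 19]
Three tails, so the longest strictly increasing subsequence has length 3 (e.g. 16, 19, 24).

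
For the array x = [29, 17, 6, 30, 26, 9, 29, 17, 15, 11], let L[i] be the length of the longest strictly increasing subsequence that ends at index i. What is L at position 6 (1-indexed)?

dp[i] = 1 + max{dp[j] : j<i, x[j]<x[i]} (or 1 if no such j):
i:      1  2  3  4  5  6  7  8  9 10
x[i]:  29 17  6 30 26  9 29 17 15 11
dp:     1  1  1  2  2  2  3  3  3  3
At index 6 the value is 2.

2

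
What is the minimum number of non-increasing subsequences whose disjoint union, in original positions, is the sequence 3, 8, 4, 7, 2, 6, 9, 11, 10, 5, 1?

5

Place each on the leftmost legal pile:
3 → new pile 1 (tops now [3])
8 → new pile 2 (tops now [3, 8])
4 → pile 2 (tops now [3, 4])
7 → new pile 3 (tops now [3, 4, 7])
2 → pile 1 (tops now [2, 4, 7])
6 → pile 3 (tops now [2, 4, 6])
9 → new pile 4 (tops now [2, 4, 6, 9])
11 → new pile 5 (tops now [2, 4, 6, 9, 11])
10 → pile 5 (tops now [2, 4, 6, 9, 10])
5 → pile 3 (tops now [2, 4, 5, 9, 10])
1 → pile 1 (tops now [1, 4, 5, 9, 10])
Five piles.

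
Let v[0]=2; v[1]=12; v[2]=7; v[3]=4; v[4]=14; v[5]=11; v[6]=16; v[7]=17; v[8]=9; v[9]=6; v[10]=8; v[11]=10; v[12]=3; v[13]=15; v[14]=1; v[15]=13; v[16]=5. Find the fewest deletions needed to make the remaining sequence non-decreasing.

11

Fewest deletions = n − (longest non-decreasing subsequence).
i:      0  1  2  3  4  5  6  7  8  9 10 11 12 13 14 15 16
v[i]:   2 12  7  4 14 11 16 17  9  6  8 10  3 15  1 13  5
dp:     1  2  2  2  3  3  4  5  3  3  4  5  2  6  1  6  3
max dp = 6, so deletions = 17 − 6 = 11.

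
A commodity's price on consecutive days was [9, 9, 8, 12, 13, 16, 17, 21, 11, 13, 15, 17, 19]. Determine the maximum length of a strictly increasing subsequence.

6

Let dp[i] be the length of the longest such subsequence ending at index i:
i:      1  2  3  4  5  6  7  8  9 10 11 12 13
a[i]:   9  9  8 12 13 16 17 21 11 13 15 17 19
dp:     1  1  1  2  3  4  5  6  2  3  4  5  6
Maximum dp value is 6.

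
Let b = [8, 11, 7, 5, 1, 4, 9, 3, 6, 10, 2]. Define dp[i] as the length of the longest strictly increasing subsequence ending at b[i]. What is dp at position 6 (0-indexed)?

dp[i] = 1 + max{dp[j] : j<i, b[j]<b[i]} (or 1 if no such j):
i:      0  1  2  3  4  5  6  7  8  9 10
b[i]:   8 11  7  5  1  4  9  3  6 10  2
dp:     1  2  1  1  1  2  3  2  3  4  2
At index 6 the value is 3.

3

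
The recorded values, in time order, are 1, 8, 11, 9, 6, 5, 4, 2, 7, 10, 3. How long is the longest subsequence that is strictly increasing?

Let dp[i] be the length of the longest such subsequence ending at index i:
i:      1  2  3  4  5  6  7  8  9 10 11
a[i]:   1  8 11  9  6  5  4  2  7 10  3
dp:     1  2  3  3  2  2  2  2  3  4  3
Maximum dp value is 4.

4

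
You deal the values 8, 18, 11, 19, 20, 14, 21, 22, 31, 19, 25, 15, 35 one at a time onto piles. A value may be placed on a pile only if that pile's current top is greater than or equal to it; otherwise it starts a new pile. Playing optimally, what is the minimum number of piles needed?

8

Place each on the leftmost legal pile:
8 → new pile 1 (tops now [8])
18 → new pile 2 (tops now [8, 18])
11 → pile 2 (tops now [8, 11])
19 → new pile 3 (tops now [8, 11, 19])
20 → new pile 4 (tops now [8, 11, 19, 20])
14 → pile 3 (tops now [8, 11, 14, 20])
21 → new pile 5 (tops now [8, 11, 14, 20, 21])
22 → new pile 6 (tops now [8, 11, 14, 20, 21, 22])
31 → new pile 7 (tops now [8, 11, 14, 20, 21, 22, 31])
19 → pile 4 (tops now [8, 11, 14, 19, 21, 22, 31])
25 → pile 7 (tops now [8, 11, 14, 19, 21, 22, 25])
15 → pile 4 (tops now [8, 11, 14, 15, 21, 22, 25])
35 → new pile 8 (tops now [8, 11, 14, 15, 21, 22, 25, 35])
Eight piles.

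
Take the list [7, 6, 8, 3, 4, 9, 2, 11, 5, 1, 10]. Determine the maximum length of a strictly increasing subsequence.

4

Track the smallest tail for each achievable length (strict):
7 → extends → [7]
6 → replaces 7 → [6]
8 → extends → [6, 8]
3 → replaces 6 → [3, 8]
4 → replaces 8 → [3, 4]
9 → extends → [3, 4, 9]
2 → replaces 3 → [2, 4, 9]
11 → extends → [2, 4, 9, 11]
5 → replaces 9 → [2, 4, 5, 11]
1 → replaces 2 → [1, 4, 5, 11]
10 → replaces 11 → [1, 4, 5, 10]
Four tails, so the longest strictly increasing subsequence has length 4 (e.g. 7, 8, 9, 11).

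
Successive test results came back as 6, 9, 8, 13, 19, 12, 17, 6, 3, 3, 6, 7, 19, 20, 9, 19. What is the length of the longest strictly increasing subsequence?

6

Track the smallest tail for each achievable length (strict):
6 → extends → [6]
9 → extends → [6, 9]
8 → replaces 9 → [6, 8]
13 → extends → [6, 8, 13]
19 → extends → [6, 8, 13, 19]
12 → replaces 13 → [6, 8, 12, 19]
17 → replaces 19 → [6, 8, 12, 17]
6 → already a tail → [6, 8, 12, 17]
3 → replaces 6 → [3, 8, 12, 17]
3 → already a tail → [3, 8, 12, 17]
6 → replaces 8 → [3, 6, 12, 17]
7 → replaces 12 → [3, 6, 7, 17]
19 → extends → [3, 6, 7, 17, 19]
20 → extends → [3, 6, 7, 17, 19, 20]
9 → replaces 17 → [3, 6, 7, 9, 19, 20]
19 → already a tail → [3, 6, 7, 9, 19, 20]
Six tails, so the longest strictly increasing subsequence has length 6 (e.g. 6, 9, 13, 17, 19, 20).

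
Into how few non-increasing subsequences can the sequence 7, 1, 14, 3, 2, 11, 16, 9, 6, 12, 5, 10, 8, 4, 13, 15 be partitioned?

6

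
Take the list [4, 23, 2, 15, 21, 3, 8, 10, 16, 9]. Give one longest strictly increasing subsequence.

2, 3, 8, 10, 16

Patience tails give the LIS length; then backtrack through the dp parents:
4 → extends → [4]
23 → extends → [4, 23]
2 → replaces 4 → [2, 23]
15 → replaces 23 → [2, 15]
21 → extends → [2, 15, 21]
3 → replaces 15 → [2, 3, 21]
8 → replaces 21 → [2, 3, 8]
10 → extends → [2, 3, 8, 10]
16 → extends → [2, 3, 8, 10, 16]
9 → replaces 10 → [2, 3, 8, 9, 16]
Length 5; one witness is 2, 3, 8, 10, 16.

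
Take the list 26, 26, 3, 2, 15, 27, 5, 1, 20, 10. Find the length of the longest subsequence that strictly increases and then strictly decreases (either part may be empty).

5

inc[i] = longest strictly increasing subsequence ending at i; dec[i] = longest strictly decreasing subsequence starting at i:
i:      1  2  3  4  5  6  7  8  9 10
a[i]:  26 26  3  2 15 27  5  1 20 10
inc:    1  1  1  1  2  3  2  1  3  3
dec:    4  4  3  2  3  3  2  1  2  1
Best peak at i=6 (value 27): inc=3, dec=3, length 3+3−1 = 5.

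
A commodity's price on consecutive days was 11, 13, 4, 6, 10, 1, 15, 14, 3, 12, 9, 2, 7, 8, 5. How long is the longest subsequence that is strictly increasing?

4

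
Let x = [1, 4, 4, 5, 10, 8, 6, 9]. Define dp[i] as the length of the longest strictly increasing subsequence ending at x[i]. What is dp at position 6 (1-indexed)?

4

dp[i] = 1 + max{dp[j] : j<i, x[j]<x[i]} (or 1 if no such j):
i:      1  2  3  4  5  6  7  8
x[i]:   1  4  4  5 10  8  6  9
dp:     1  2  2  3  4  4  4  5
At index 6 the value is 4.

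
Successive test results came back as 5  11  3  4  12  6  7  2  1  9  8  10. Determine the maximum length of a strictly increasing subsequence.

Let dp[i] be the length of the longest such subsequence ending at index i:
i:      1  2  3  4  5  6  7  8  9 10 11 12
a[i]:   5 11  3  4 12  6  7  2  1  9  8 10
dp:     1  2  1  2  3  3  4  1  1  5  5  6
Maximum dp value is 6.

6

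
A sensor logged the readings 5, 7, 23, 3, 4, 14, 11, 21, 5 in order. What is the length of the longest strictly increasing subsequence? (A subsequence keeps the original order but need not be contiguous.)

Track the smallest tail for each achievable length (strict):
5 → extends → [5]
7 → extends → [5, 7]
23 → extends → [5, 7, 23]
3 → replaces 5 → [3, 7, 23]
4 → replaces 7 → [3, 4, 23]
14 → replaces 23 → [3, 4, 14]
11 → replaces 14 → [3, 4, 11]
21 → extends → [3, 4, 11, 21]
5 → replaces 11 → [3, 4, 5, 21]
Four tails, so the longest strictly increasing subsequence has length 4 (e.g. 5, 7, 14, 21).

4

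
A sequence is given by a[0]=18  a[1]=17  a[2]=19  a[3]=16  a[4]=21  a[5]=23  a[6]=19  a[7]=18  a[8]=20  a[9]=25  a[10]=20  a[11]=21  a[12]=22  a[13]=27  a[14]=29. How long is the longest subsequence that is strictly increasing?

7

Track the smallest tail for each achievable length (strict):
18 → extends → [18]
17 → replaces 18 → [17]
19 → extends → [17, 19]
16 → replaces 17 → [16, 19]
21 → extends → [16, 19, 21]
23 → extends → [16, 19, 21, 23]
19 → already a tail → [16, 19, 21, 23]
18 → replaces 19 → [16, 18, 21, 23]
20 → replaces 21 → [16, 18, 20, 23]
25 → extends → [16, 18, 20, 23, 25]
20 → already a tail → [16, 18, 20, 23, 25]
21 → replaces 23 → [16, 18, 20, 21, 25]
22 → replaces 25 → [16, 18, 20, 21, 22]
27 → extends → [16, 18, 20, 21, 22, 27]
29 → extends → [16, 18, 20, 21, 22, 27, 29]
Seven tails, so the longest strictly increasing subsequence has length 7 (e.g. 18, 19, 21, 23, 25, 27, 29).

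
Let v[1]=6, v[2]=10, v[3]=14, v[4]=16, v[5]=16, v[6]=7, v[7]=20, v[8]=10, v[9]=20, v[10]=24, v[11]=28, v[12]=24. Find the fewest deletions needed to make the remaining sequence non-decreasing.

Fewest deletions = n − (longest non-decreasing subsequence).
Patience tails:
6 → extends → [6]
10 → extends → [6, 10]
14 → extends → [6, 10, 14]
16 → extends → [6, 10, 14, 16]
16 → extends → [6, 10, 14, 16, 16]
7 → replaces 10 → [6, 7, 14, 16, 16]
20 → extends → [6, 7, 14, 16, 16, 20]
10 → replaces 14 → [6, 7, 10, 16, 16, 20]
20 → extends → [6, 7, 10, 16, 16, 20, 20]
24 → extends → [6, 7, 10, 16, 16, 20, 20, 24]
28 → extends → [6, 7, 10, 16, 16, 20, 20, 24, 28]
24 → replaces 28 → [6, 7, 10, 16, 16, 20, 20, 24, 24]
Longest non-decreasing subsequence has length 9, so deletions = 12 − 9 = 3.

3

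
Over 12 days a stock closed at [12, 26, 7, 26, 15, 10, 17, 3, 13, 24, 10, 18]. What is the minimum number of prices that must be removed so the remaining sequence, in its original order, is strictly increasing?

8

Fewest deletions = n − (longest strictly increasing subsequence).
i:      1  2  3  4  5  6  7  8  9 10 11 12
a[i]:  12 26  7 26 15 10 17  3 13 24 10 18
dp:     1  2  1  2  2  2  3  1  3  4  2  4
max dp = 4, so deletions = 12 − 4 = 8.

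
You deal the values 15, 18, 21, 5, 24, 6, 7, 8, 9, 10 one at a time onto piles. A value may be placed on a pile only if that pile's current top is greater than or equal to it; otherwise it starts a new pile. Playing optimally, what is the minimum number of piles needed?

The minimum number of non-increasing subsequences covering a sequence equals the length of its longest strictly increasing subsequence.
LIS length is 6 (e.g. 5, 6, 7, 8, 9, 10), so 6 piles are needed.

6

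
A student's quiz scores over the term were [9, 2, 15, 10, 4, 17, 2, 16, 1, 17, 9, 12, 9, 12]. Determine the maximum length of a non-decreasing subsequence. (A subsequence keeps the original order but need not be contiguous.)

Let dp[i] be the length of the longest such subsequence ending at index i:
i:      1  2  3  4  5  6  7  8  9 10 11 12 13 14
a[i]:   9  2 15 10  4 17  2 16  1 17  9 12  9 12
dp:     1  1  2  2  2  3  2  3  1  4  3  4  4  5
Maximum dp value is 5.

5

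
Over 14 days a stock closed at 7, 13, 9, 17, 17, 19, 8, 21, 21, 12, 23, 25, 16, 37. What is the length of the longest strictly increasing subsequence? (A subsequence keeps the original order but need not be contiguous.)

8

Track the smallest tail for each achievable length (strict):
7 → extends → [7]
13 → extends → [7, 13]
9 → replaces 13 → [7, 9]
17 → extends → [7, 9, 17]
17 → already a tail → [7, 9, 17]
19 → extends → [7, 9, 17, 19]
8 → replaces 9 → [7, 8, 17, 19]
21 → extends → [7, 8, 17, 19, 21]
21 → already a tail → [7, 8, 17, 19, 21]
12 → replaces 17 → [7, 8, 12, 19, 21]
23 → extends → [7, 8, 12, 19, 21, 23]
25 → extends → [7, 8, 12, 19, 21, 23, 25]
16 → replaces 19 → [7, 8, 12, 16, 21, 23, 25]
37 → extends → [7, 8, 12, 16, 21, 23, 25, 37]
Eight tails, so the longest strictly increasing subsequence has length 8 (e.g. 7, 13, 17, 19, 21, 23, 25, 37).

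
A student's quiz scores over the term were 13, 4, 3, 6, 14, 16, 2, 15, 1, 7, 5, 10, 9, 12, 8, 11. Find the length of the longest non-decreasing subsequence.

5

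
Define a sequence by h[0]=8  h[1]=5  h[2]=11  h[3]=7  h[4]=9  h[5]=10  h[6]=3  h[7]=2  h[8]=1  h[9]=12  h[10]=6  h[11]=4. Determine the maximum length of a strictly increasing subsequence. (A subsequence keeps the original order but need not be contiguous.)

5

Track the smallest tail for each achievable length (strict):
8 → extends → [8]
5 → replaces 8 → [5]
11 → extends → [5, 11]
7 → replaces 11 → [5, 7]
9 → extends → [5, 7, 9]
10 → extends → [5, 7, 9, 10]
3 → replaces 5 → [3, 7, 9, 10]
2 → replaces 3 → [2, 7, 9, 10]
1 → replaces 2 → [1, 7, 9, 10]
12 → extends → [1, 7, 9, 10, 12]
6 → replaces 7 → [1, 6, 9, 10, 12]
4 → replaces 6 → [1, 4, 9, 10, 12]
Five tails, so the longest strictly increasing subsequence has length 5 (e.g. 5, 7, 9, 10, 12).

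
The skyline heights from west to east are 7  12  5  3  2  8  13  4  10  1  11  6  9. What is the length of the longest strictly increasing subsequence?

Let dp[i] be the length of the longest such subsequence ending at index i:
i:      1  2  3  4  5  6  7  8  9 10 11 12 13
a[i]:   7 12  5  3  2  8 13  4 10  1 11  6  9
dp:     1  2  1  1  1  2  3  2  3  1  4  3  4
Maximum dp value is 4.

4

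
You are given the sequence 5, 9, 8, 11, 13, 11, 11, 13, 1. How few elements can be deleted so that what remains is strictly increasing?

5

Fewest deletions = n − (longest strictly increasing subsequence).
Patience tails:
5 → extends → [5]
9 → extends → [5, 9]
8 → replaces 9 → [5, 8]
11 → extends → [5, 8, 11]
13 → extends → [5, 8, 11, 13]
11 → already a tail → [5, 8, 11, 13]
11 → already a tail → [5, 8, 11, 13]
13 → already a tail → [5, 8, 11, 13]
1 → replaces 5 → [1, 8, 11, 13]
Longest strictly increasing subsequence has length 4, so deletions = 9 − 4 = 5.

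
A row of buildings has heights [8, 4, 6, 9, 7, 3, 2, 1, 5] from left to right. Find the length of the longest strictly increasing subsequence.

Let dp[i] be the length of the longest such subsequence ending at index i:
i:     1 2 3 4 5 6 7 8 9
a[i]:  8 4 6 9 7 3 2 1 5
dp:    1 1 2 3 3 1 1 1 2
Maximum dp value is 3.

3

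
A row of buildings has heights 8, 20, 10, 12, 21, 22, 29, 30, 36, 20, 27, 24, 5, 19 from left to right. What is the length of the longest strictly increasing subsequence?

8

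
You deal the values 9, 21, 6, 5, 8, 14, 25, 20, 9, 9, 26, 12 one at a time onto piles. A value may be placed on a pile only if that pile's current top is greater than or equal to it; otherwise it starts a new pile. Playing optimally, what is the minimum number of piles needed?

5

The minimum number of non-increasing subsequences covering a sequence equals the length of its longest strictly increasing subsequence.
LIS length is 5 (e.g. 6, 8, 14, 25, 26), so 5 piles are needed.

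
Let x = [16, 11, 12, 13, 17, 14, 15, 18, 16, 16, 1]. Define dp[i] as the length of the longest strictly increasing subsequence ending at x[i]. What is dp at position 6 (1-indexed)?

dp[i] = 1 + max{dp[j] : j<i, x[j]<x[i]} (or 1 if no such j):
i:      1  2  3  4  5  6  7  8  9 10 11
x[i]:  16 11 12 13 17 14 15 18 16 16  1
dp:     1  1  2  3  4  4  5  6  6  6  1
At index 6 the value is 4.

4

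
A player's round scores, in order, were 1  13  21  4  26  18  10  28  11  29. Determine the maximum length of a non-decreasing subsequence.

Track the smallest tail for each achievable length (allowing ties):
1 → extends → [1]
13 → extends → [1, 13]
21 → extends → [1, 13, 21]
4 → replaces 13 → [1, 4, 21]
26 → extends → [1, 4, 21, 26]
18 → replaces 21 → [1, 4, 18, 26]
10 → replaces 18 → [1, 4, 10, 26]
28 → extends → [1, 4, 10, 26, 28]
11 → replaces 26 → [1, 4, 10, 11, 28]
29 → extends → [1, 4, 10, 11, 28, 29]
Six tails, so the longest non-decreasing subsequence has length 6 (e.g. 1, 13, 21, 26, 28, 29).

6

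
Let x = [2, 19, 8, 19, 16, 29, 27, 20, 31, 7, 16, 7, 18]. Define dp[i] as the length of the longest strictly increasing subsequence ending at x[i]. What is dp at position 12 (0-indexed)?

4

dp[i] = 1 + max{dp[j] : j<i, x[j]<x[i]} (or 1 if no such j):
i:      0  1  2  3  4  5  6  7  8  9 10 11 12
x[i]:   2 19  8 19 16 29 27 20 31  7 16  7 18
dp:     1  2  2  3  3  4  4  4  5  2  3  2  4
At index 12 the value is 4.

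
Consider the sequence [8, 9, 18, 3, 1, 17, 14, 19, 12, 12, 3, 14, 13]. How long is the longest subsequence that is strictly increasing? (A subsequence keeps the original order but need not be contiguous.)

Track the smallest tail for each achievable length (strict):
8 → extends → [8]
9 → extends → [8, 9]
18 → extends → [8, 9, 18]
3 → replaces 8 → [3, 9, 18]
1 → replaces 3 → [1, 9, 18]
17 → replaces 18 → [1, 9, 17]
14 → replaces 17 → [1, 9, 14]
19 → extends → [1, 9, 14, 19]
12 → replaces 14 → [1, 9, 12, 19]
12 → already a tail → [1, 9, 12, 19]
3 → replaces 9 → [1, 3, 12, 19]
14 → replaces 19 → [1, 3, 12, 14]
13 → replaces 14 → [1, 3, 12, 13]
Four tails, so the longest strictly increasing subsequence has length 4 (e.g. 8, 9, 18, 19).

4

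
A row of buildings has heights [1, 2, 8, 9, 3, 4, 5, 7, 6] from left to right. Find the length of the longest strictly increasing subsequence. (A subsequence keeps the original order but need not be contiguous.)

Let dp[i] be the length of the longest such subsequence ending at index i:
i:     1 2 3 4 5 6 7 8 9
a[i]:  1 2 8 9 3 4 5 7 6
dp:    1 2 3 4 3 4 5 6 6
Maximum dp value is 6.

6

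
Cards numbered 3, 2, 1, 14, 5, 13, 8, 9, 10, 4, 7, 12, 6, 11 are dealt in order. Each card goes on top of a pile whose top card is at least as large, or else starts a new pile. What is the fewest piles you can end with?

Place each on the leftmost legal pile:
3 → new pile 1 (tops now [3])
2 → pile 1 (tops now [2])
1 → pile 1 (tops now [1])
14 → new pile 2 (tops now [1, 14])
5 → pile 2 (tops now [1, 5])
13 → new pile 3 (tops now [1, 5, 13])
8 → pile 3 (tops now [1, 5, 8])
9 → new pile 4 (tops now [1, 5, 8, 9])
10 → new pile 5 (tops now [1, 5, 8, 9, 10])
4 → pile 2 (tops now [1, 4, 8, 9, 10])
7 → pile 3 (tops now [1, 4, 7, 9, 10])
12 → new pile 6 (tops now [1, 4, 7, 9, 10, 12])
6 → pile 3 (tops now [1, 4, 6, 9, 10, 12])
11 → pile 6 (tops now [1, 4, 6, 9, 10, 11])
Six piles.

6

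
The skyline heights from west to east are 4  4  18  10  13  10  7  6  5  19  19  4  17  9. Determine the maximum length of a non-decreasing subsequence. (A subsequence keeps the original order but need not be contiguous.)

6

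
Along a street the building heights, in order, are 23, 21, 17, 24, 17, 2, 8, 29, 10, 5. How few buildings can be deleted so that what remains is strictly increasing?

Fewest deletions = n − (longest strictly increasing subsequence).
Patience tails:
23 → extends → [23]
21 → replaces 23 → [21]
17 → replaces 21 → [17]
24 → extends → [17, 24]
17 → already a tail → [17, 24]
2 → replaces 17 → [2, 24]
8 → replaces 24 → [2, 8]
29 → extends → [2, 8, 29]
10 → replaces 29 → [2, 8, 10]
5 → replaces 8 → [2, 5, 10]
Longest strictly increasing subsequence has length 3, so deletions = 10 − 3 = 7.

7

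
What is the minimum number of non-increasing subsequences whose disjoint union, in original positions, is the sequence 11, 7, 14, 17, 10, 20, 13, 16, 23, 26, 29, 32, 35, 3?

9

Place each on the leftmost legal pile:
11 → new pile 1 (tops now [11])
7 → pile 1 (tops now [7])
14 → new pile 2 (tops now [7, 14])
17 → new pile 3 (tops now [7, 14, 17])
10 → pile 2 (tops now [7, 10, 17])
20 → new pile 4 (tops now [7, 10, 17, 20])
13 → pile 3 (tops now [7, 10, 13, 20])
16 → pile 4 (tops now [7, 10, 13, 16])
23 → new pile 5 (tops now [7, 10, 13, 16, 23])
26 → new pile 6 (tops now [7, 10, 13, 16, 23, 26])
29 → new pile 7 (tops now [7, 10, 13, 16, 23, 26, 29])
32 → new pile 8 (tops now [7, 10, 13, 16, 23, 26, 29, 32])
35 → new pile 9 (tops now [7, 10, 13, 16, 23, 26, 29, 32, 35])
3 → pile 1 (tops now [3, 10, 13, 16, 23, 26, 29, 32, 35])
Nine piles.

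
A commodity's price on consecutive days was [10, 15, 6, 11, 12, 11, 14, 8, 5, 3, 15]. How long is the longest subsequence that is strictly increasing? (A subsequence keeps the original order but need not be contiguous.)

Let dp[i] be the length of the longest such subsequence ending at index i:
i:      1  2  3  4  5  6  7  8  9 10 11
a[i]:  10 15  6 11 12 11 14  8  5  3 15
dp:     1  2  1  2  3  2  4  2  1  1  5
Maximum dp value is 5.

5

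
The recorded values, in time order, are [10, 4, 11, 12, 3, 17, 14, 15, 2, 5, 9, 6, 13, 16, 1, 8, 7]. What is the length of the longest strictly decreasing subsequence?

5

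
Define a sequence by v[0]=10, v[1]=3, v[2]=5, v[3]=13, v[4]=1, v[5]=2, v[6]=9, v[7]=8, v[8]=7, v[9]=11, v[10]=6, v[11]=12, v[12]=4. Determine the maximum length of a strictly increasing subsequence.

Let dp[i] be the length of the longest such subsequence ending at index i:
i:      0  1  2  3  4  5  6  7  8  9 10 11 12
v[i]:  10  3  5 13  1  2  9  8  7 11  6 12  4
dp:     1  1  2  3  1  2  3  3  3  4  3  5  3
Maximum dp value is 5.

5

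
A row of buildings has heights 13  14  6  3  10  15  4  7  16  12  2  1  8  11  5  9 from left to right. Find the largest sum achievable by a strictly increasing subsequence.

Let S[i] be the best sum of a strictly increasing subsequence ending at i:
i:      1  2  3  4  5  6  7  8  9 10 11 12 13 14 15 16
a[i]:  13 14  6  3 10 15  4  7 16 12  2  1  8 11  5  9
S:     13 27  6  3 16 42  7 14 58 28  2  1 22 33 12 31
Maximum is 58 (e.g. 13 + 14 + 15 + 16).

58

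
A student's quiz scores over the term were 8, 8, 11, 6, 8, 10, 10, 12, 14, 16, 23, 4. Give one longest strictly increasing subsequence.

6, 8, 10, 12, 14, 16, 23

Patience tails give the LIS length; then backtrack through the dp parents:
8 → extends → [8]
8 → already a tail → [8]
11 → extends → [8, 11]
6 → replaces 8 → [6, 11]
8 → replaces 11 → [6, 8]
10 → extends → [6, 8, 10]
10 → already a tail → [6, 8, 10]
12 → extends → [6, 8, 10, 12]
14 → extends → [6, 8, 10, 12, 14]
16 → extends → [6, 8, 10, 12, 14, 16]
23 → extends → [6, 8, 10, 12, 14, 16, 23]
4 → replaces 6 → [4, 8, 10, 12, 14, 16, 23]
Length 7; one witness is 6, 8, 10, 12, 14, 16, 23.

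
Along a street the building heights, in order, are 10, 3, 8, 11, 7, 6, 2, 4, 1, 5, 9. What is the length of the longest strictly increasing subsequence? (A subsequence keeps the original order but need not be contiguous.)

4

Track the smallest tail for each achievable length (strict):
10 → extends → [10]
3 → replaces 10 → [3]
8 → extends → [3, 8]
11 → extends → [3, 8, 11]
7 → replaces 8 → [3, 7, 11]
6 → replaces 7 → [3, 6, 11]
2 → replaces 3 → [2, 6, 11]
4 → replaces 6 → [2, 4, 11]
1 → replaces 2 → [1, 4, 11]
5 → replaces 11 → [1, 4, 5]
9 → extends → [1, 4, 5, 9]
Four tails, so the longest strictly increasing subsequence has length 4 (e.g. 3, 4, 5, 9).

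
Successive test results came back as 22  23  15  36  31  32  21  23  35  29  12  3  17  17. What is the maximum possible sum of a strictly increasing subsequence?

Let S[i] be the best sum of a strictly increasing subsequence ending at i:
i:       1   2   3   4   5   6   7   8   9  10  11  12  13  14
a[i]:   22  23  15  36  31  32  21  23  35  29  12   3  17  17
S:      22  45  15  81  76 108  36  59 143  88  12   3  32  32
Maximum is 143 (e.g. 22 + 23 + 31 + 32 + 35).

143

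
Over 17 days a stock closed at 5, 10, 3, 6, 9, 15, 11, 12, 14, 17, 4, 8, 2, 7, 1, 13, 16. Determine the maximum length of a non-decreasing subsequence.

7

Track the smallest tail for each achievable length (allowing ties):
5 → extends → [5]
10 → extends → [5, 10]
3 → replaces 5 → [3, 10]
6 → replaces 10 → [3, 6]
9 → extends → [3, 6, 9]
15 → extends → [3, 6, 9, 15]
11 → replaces 15 → [3, 6, 9, 11]
12 → extends → [3, 6, 9, 11, 12]
14 → extends → [3, 6, 9, 11, 12, 14]
17 → extends → [3, 6, 9, 11, 12, 14, 17]
4 → replaces 6 → [3, 4, 9, 11, 12, 14, 17]
8 → replaces 9 → [3, 4, 8, 11, 12, 14, 17]
2 → replaces 3 → [2, 4, 8, 11, 12, 14, 17]
7 → replaces 8 → [2, 4, 7, 11, 12, 14, 17]
1 → replaces 2 → [1, 4, 7, 11, 12, 14, 17]
13 → replaces 14 → [1, 4, 7, 11, 12, 13, 17]
16 → replaces 17 → [1, 4, 7, 11, 12, 13, 16]
Seven tails, so the longest non-decreasing subsequence has length 7 (e.g. 5, 6, 9, 11, 12, 14, 17).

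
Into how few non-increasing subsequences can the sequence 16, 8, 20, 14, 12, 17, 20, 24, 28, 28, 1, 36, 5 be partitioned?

7

The minimum number of non-increasing subsequences covering a sequence equals the length of its longest strictly increasing subsequence.
LIS length is 7 (e.g. 8, 14, 17, 20, 24, 28, 36), so 7 piles are needed.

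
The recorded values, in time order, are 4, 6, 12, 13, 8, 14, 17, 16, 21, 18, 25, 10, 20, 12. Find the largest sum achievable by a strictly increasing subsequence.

112

Let S[i] be the best sum of a strictly increasing subsequence ending at i:
i:       1   2   3   4   5   6   7   8   9  10  11  12  13  14
a[i]:    4   6  12  13   8  14  17  16  21  18  25  10  20  12
S:       4  10  22  35  18  49  66  65  87  84 112  28 104  40
Maximum is 112 (e.g. 4 + 6 + 12 + 13 + 14 + 17 + 21 + 25).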